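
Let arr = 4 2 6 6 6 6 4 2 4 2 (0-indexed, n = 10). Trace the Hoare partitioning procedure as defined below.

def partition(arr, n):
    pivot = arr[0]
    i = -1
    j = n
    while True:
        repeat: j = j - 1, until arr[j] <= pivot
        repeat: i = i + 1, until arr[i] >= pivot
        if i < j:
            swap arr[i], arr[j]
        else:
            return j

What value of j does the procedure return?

4

pivot = arr[0] = 4; i = -1, j = 10
j→9 (arr[9]=2≤4), i→0 (arr[0]=4≥4); i<j, swap → 2 2 6 6 6 6 4 2 4 4
j→8 (arr[8]=4≤4), i→2 (arr[2]=6≥4); i<j, swap → 2 2 4 6 6 6 4 2 6 4
j→7 (arr[7]=2≤4), i→3 (arr[3]=6≥4); i<j, swap → 2 2 4 2 6 6 4 6 6 4
j→6 (arr[6]=4≤4), i→4 (arr[4]=6≥4); i<j, swap → 2 2 4 2 4 6 6 6 6 4
j→4, i→5; i≥j, return j=4. arr = 2 2 4 2 4 6 6 6 6 4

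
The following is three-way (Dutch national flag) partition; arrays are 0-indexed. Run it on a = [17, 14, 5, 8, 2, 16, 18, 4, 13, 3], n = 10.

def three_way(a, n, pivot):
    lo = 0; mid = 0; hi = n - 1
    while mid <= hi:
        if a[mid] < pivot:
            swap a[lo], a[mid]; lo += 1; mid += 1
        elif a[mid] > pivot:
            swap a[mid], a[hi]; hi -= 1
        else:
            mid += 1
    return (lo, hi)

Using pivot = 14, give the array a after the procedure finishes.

lo=0 mid=0 hi=9
17>14: swap(0,9), hi=8 ⇒ [3, 14, 5, 8, 2, 16, 18, 4, 13, 17]
3<14: swap(0,0), lo=1 mid=1 ⇒ [3, 14, 5, 8, 2, 16, 18, 4, 13, 17]
14=14: mid=2
5<14: swap(1,2), lo=2 mid=3 ⇒ [3, 5, 14, 8, 2, 16, 18, 4, 13, 17]
8<14: swap(2,3), lo=3 mid=4 ⇒ [3, 5, 8, 14, 2, 16, 18, 4, 13, 17]
2<14: swap(3,4), lo=4 mid=5 ⇒ [3, 5, 8, 2, 14, 16, 18, 4, 13, 17]
16>14: swap(5,8), hi=7 ⇒ [3, 5, 8, 2, 14, 13, 18, 4, 16, 17]
13<14: swap(4,5), lo=5 mid=6 ⇒ [3, 5, 8, 2, 13, 14, 18, 4, 16, 17]
18>14: swap(6,7), hi=6 ⇒ [3, 5, 8, 2, 13, 14, 4, 18, 16, 17]
4<14: swap(5,6), lo=6 mid=7 ⇒ [3, 5, 8, 2, 13, 4, 14, 18, 16, 17]
done. lo=6 hi=6; a=[3, 5, 8, 2, 13, 4, 14, 18, 16, 17]

[3, 5, 8, 2, 13, 4, 14, 18, 16, 17]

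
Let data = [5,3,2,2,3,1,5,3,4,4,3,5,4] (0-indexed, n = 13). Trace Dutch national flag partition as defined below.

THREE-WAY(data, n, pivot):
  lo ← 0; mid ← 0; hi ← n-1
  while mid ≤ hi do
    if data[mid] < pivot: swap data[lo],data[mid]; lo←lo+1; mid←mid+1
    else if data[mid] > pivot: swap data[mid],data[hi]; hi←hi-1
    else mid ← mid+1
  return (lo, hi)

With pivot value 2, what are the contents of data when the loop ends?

[1,2,2,3,3,5,3,4,4,3,5,4,5]

lo=0 mid=0 hi=12
5>2: swap(0,12), hi=11 ⇒ [4,3,2,2,3,1,5,3,4,4,3,5,5]
4>2: swap(0,11), hi=10 ⇒ [5,3,2,2,3,1,5,3,4,4,3,4,5]
5>2: swap(0,10), hi=9 ⇒ [3,3,2,2,3,1,5,3,4,4,5,4,5]
3>2: swap(0,9), hi=8 ⇒ [4,3,2,2,3,1,5,3,4,3,5,4,5]
4>2: swap(0,8), hi=7 ⇒ [4,3,2,2,3,1,5,3,4,3,5,4,5]
4>2: swap(0,7), hi=6 ⇒ [3,3,2,2,3,1,5,4,4,3,5,4,5]
3>2: swap(0,6), hi=5 ⇒ [5,3,2,2,3,1,3,4,4,3,5,4,5]
5>2: swap(0,5), hi=4 ⇒ [1,3,2,2,3,5,3,4,4,3,5,4,5]
1<2: swap(0,0), lo=1 mid=1 ⇒ [1,3,2,2,3,5,3,4,4,3,5,4,5]
3>2: swap(1,4), hi=3 ⇒ [1,3,2,2,3,5,3,4,4,3,5,4,5]
3>2: swap(1,3), hi=2 ⇒ [1,2,2,3,3,5,3,4,4,3,5,4,5]
2=2: mid=2
2=2: mid=3
done. lo=1 hi=2; data=[1,2,2,3,3,5,3,4,4,3,5,4,5]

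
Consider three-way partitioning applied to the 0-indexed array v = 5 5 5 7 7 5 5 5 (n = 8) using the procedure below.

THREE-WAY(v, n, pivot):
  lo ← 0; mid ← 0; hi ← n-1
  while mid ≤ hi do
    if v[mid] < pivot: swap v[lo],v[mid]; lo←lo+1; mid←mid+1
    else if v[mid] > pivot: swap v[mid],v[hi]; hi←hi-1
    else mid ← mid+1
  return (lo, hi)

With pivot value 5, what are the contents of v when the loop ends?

5 5 5 5 5 5 7 7

pivot = 5; lo=0, mid=0, hi=7
v[mid]=5=5: mid=1
v[mid]=5=5: mid=2
v[mid]=5=5: mid=3
v[mid]=7>5: swap v[3],v[7]; hi=6 → 5 5 5 5 7 5 5 7
v[mid]=5=5: mid=4
v[mid]=7>5: swap v[4],v[6]; hi=5 → 5 5 5 5 5 5 7 7
v[mid]=5=5: mid=5
v[mid]=5=5: mid=6
end: lo=0, hi=5; v = 5 5 5 5 5 5 7 7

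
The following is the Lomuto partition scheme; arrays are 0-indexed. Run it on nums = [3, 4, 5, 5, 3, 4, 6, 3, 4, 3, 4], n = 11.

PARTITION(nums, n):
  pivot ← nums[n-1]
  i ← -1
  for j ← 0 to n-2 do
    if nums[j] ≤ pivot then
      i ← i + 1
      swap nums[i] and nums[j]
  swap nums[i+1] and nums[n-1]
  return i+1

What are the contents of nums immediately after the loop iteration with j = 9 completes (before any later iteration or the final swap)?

pivot = nums[10] = 4; i = -1
j=0: nums[0]=3 ≤ 4 → i=0, swap nums[0],nums[0] (no change) → [3, 4, 5, 5, 3, 4, 6, 3, 4, 3, 4]
j=1: nums[1]=4 ≤ 4 → i=1, swap nums[1],nums[1] (no change) → [3, 4, 5, 5, 3, 4, 6, 3, 4, 3, 4]
j=2: nums[2]=5 > 4 → no swap
j=3: nums[3]=5 > 4 → no swap
j=4: nums[4]=3 ≤ 4 → i=2, swap nums[2],nums[4] → [3, 4, 3, 5, 5, 4, 6, 3, 4, 3, 4]
j=5: nums[5]=4 ≤ 4 → i=3, swap nums[3],nums[5] → [3, 4, 3, 4, 5, 5, 6, 3, 4, 3, 4]
j=6: nums[6]=6 > 4 → no swap
j=7: nums[7]=3 ≤ 4 → i=4, swap nums[4],nums[7] → [3, 4, 3, 4, 3, 5, 6, 5, 4, 3, 4]
j=8: nums[8]=4 ≤ 4 → i=5, swap nums[5],nums[8] → [3, 4, 3, 4, 3, 4, 6, 5, 5, 3, 4]
j=9: nums[9]=3 ≤ 4 → i=6, swap nums[6],nums[9] → [3, 4, 3, 4, 3, 4, 3, 5, 5, 6, 4]
(after j=9) nums = [3, 4, 3, 4, 3, 4, 3, 5, 5, 6, 4]

[3, 4, 3, 4, 3, 4, 3, 5, 5, 6, 4]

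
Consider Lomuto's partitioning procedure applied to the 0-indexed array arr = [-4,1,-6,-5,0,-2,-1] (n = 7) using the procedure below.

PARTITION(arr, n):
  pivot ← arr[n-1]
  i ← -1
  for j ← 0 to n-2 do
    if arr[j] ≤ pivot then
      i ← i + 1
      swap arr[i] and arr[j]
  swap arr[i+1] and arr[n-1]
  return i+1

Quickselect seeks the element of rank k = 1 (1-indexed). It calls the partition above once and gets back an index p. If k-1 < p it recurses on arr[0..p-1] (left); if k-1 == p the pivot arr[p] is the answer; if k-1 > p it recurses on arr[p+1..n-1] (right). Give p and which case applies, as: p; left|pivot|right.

4; left

pivot = arr[6] = -1; i = -1
j=0: arr[0]=-4 ≤ -1 → i=0, swap arr[0],arr[0] (no change) → [-4,1,-6,-5,0,-2,-1]
j=1: arr[1]=1 > -1 → no swap
j=2: arr[2]=-6 ≤ -1 → i=1, swap arr[1],arr[2] → [-4,-6,1,-5,0,-2,-1]
j=3: arr[3]=-5 ≤ -1 → i=2, swap arr[2],arr[3] → [-4,-6,-5,1,0,-2,-1]
j=4: arr[4]=0 > -1 → no swap
j=5: arr[5]=-2 ≤ -1 → i=3, swap arr[3],arr[5] → [-4,-6,-5,-2,0,1,-1]
final swap arr[4],arr[6] → [-4,-6,-5,-2,-1,1,0]; return 4
p = 4; k-1 = 0 < 4 ⇒ left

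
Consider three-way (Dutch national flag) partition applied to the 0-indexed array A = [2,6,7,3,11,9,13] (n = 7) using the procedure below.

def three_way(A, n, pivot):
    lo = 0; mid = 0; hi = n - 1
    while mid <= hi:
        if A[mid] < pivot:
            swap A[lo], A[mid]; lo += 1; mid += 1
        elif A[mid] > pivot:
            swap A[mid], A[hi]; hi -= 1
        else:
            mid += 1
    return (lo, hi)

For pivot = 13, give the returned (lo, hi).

pivot = 13; lo=0, mid=0, hi=6
A[mid]=2<13: swap A[0],A[0]; lo=1,mid=1 → [2,6,7,3,11,9,13]
A[mid]=6<13: swap A[1],A[1]; lo=2,mid=2 → [2,6,7,3,11,9,13]
A[mid]=7<13: swap A[2],A[2]; lo=3,mid=3 → [2,6,7,3,11,9,13]
A[mid]=3<13: swap A[3],A[3]; lo=4,mid=4 → [2,6,7,3,11,9,13]
A[mid]=11<13: swap A[4],A[4]; lo=5,mid=5 → [2,6,7,3,11,9,13]
A[mid]=9<13: swap A[5],A[5]; lo=6,mid=6 → [2,6,7,3,11,9,13]
A[mid]=13=13: mid=7
end: lo=6, hi=6; A = [2,6,7,3,11,9,13]

(6, 6)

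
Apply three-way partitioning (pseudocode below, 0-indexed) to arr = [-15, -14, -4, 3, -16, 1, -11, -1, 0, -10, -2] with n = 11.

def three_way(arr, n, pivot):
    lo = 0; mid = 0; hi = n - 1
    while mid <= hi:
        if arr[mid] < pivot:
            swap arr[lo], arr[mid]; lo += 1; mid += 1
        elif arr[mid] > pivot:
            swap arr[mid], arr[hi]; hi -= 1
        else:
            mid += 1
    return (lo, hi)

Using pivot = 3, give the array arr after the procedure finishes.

pivot = 3; lo=0, mid=0, hi=10
arr[mid]=-15<3: swap arr[0],arr[0]; lo=1,mid=1 → [-15, -14, -4, 3, -16, 1, -11, -1, 0, -10, -2]
arr[mid]=-14<3: swap arr[1],arr[1]; lo=2,mid=2 → [-15, -14, -4, 3, -16, 1, -11, -1, 0, -10, -2]
arr[mid]=-4<3: swap arr[2],arr[2]; lo=3,mid=3 → [-15, -14, -4, 3, -16, 1, -11, -1, 0, -10, -2]
arr[mid]=3=3: mid=4
arr[mid]=-16<3: swap arr[3],arr[4]; lo=4,mid=5 → [-15, -14, -4, -16, 3, 1, -11, -1, 0, -10, -2]
arr[mid]=1<3: swap arr[4],arr[5]; lo=5,mid=6 → [-15, -14, -4, -16, 1, 3, -11, -1, 0, -10, -2]
arr[mid]=-11<3: swap arr[5],arr[6]; lo=6,mid=7 → [-15, -14, -4, -16, 1, -11, 3, -1, 0, -10, -2]
arr[mid]=-1<3: swap arr[6],arr[7]; lo=7,mid=8 → [-15, -14, -4, -16, 1, -11, -1, 3, 0, -10, -2]
arr[mid]=0<3: swap arr[7],arr[8]; lo=8,mid=9 → [-15, -14, -4, -16, 1, -11, -1, 0, 3, -10, -2]
arr[mid]=-10<3: swap arr[8],arr[9]; lo=9,mid=10 → [-15, -14, -4, -16, 1, -11, -1, 0, -10, 3, -2]
arr[mid]=-2<3: swap arr[9],arr[10]; lo=10,mid=11 → [-15, -14, -4, -16, 1, -11, -1, 0, -10, -2, 3]
end: lo=10, hi=10; arr = [-15, -14, -4, -16, 1, -11, -1, 0, -10, -2, 3]

[-15, -14, -4, -16, 1, -11, -1, 0, -10, -2, 3]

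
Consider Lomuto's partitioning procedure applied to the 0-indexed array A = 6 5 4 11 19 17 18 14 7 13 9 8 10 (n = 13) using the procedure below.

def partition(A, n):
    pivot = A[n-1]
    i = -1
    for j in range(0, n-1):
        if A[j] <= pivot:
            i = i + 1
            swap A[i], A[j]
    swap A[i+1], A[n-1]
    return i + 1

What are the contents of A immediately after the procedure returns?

pivot=10, i=-1
j=0: 6≤10, i=0, swap(0,0) ⇒ 6 5 4 11 19 17 18 14 7 13 9 8 10
j=1: 5≤10, i=1, swap(1,1) ⇒ 6 5 4 11 19 17 18 14 7 13 9 8 10
j=2: 4≤10, i=2, swap(2,2) ⇒ 6 5 4 11 19 17 18 14 7 13 9 8 10
j=3: 11>10, skip
j=4: 19>10, skip
j=5: 17>10, skip
j=6: 18>10, skip
j=7: 14>10, skip
j=8: 7≤10, i=3, swap(3,8) ⇒ 6 5 4 7 19 17 18 14 11 13 9 8 10
j=9: 13>10, skip
j=10: 9≤10, i=4, swap(4,10) ⇒ 6 5 4 7 9 17 18 14 11 13 19 8 10
j=11: 8≤10, i=5, swap(5,11) ⇒ 6 5 4 7 9 8 18 14 11 13 19 17 10
swap(6,12) ⇒ 6 5 4 7 9 8 10 14 11 13 19 17 18; return 6

6 5 4 7 9 8 10 14 11 13 19 17 18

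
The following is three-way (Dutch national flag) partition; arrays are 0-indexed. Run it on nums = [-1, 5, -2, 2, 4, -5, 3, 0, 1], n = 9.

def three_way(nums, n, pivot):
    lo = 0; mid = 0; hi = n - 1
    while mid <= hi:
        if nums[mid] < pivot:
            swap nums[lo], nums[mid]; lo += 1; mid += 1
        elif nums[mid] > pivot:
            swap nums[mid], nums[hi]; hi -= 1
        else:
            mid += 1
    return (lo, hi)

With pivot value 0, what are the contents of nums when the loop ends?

[-1, -2, -5, 0, 4, 3, 2, 1, 5]

lo=0 mid=0 hi=8
-1<0: swap(0,0), lo=1 mid=1 ⇒ [-1, 5, -2, 2, 4, -5, 3, 0, 1]
5>0: swap(1,8), hi=7 ⇒ [-1, 1, -2, 2, 4, -5, 3, 0, 5]
1>0: swap(1,7), hi=6 ⇒ [-1, 0, -2, 2, 4, -5, 3, 1, 5]
0=0: mid=2
-2<0: swap(1,2), lo=2 mid=3 ⇒ [-1, -2, 0, 2, 4, -5, 3, 1, 5]
2>0: swap(3,6), hi=5 ⇒ [-1, -2, 0, 3, 4, -5, 2, 1, 5]
3>0: swap(3,5), hi=4 ⇒ [-1, -2, 0, -5, 4, 3, 2, 1, 5]
-5<0: swap(2,3), lo=3 mid=4 ⇒ [-1, -2, -5, 0, 4, 3, 2, 1, 5]
4>0: swap(4,4), hi=3 ⇒ [-1, -2, -5, 0, 4, 3, 2, 1, 5]
done. lo=3 hi=3; nums=[-1, -2, -5, 0, 4, 3, 2, 1, 5]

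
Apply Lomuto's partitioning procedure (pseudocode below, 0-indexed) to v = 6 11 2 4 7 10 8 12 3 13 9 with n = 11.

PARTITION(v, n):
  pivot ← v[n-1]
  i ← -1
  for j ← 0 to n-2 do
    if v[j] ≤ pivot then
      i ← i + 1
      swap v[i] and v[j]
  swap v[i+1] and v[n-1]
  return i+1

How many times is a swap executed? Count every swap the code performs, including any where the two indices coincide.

7

pivot = v[10] = 9; i = -1
j=0: v[0]=6 ≤ 9 → i=0, swap v[0],v[0] (no change) → 6 11 2 4 7 10 8 12 3 13 9
j=1: v[1]=11 > 9 → no swap
j=2: v[2]=2 ≤ 9 → i=1, swap v[1],v[2] → 6 2 11 4 7 10 8 12 3 13 9
j=3: v[3]=4 ≤ 9 → i=2, swap v[2],v[3] → 6 2 4 11 7 10 8 12 3 13 9
j=4: v[4]=7 ≤ 9 → i=3, swap v[3],v[4] → 6 2 4 7 11 10 8 12 3 13 9
j=5: v[5]=10 > 9 → no swap
j=6: v[6]=8 ≤ 9 → i=4, swap v[4],v[6] → 6 2 4 7 8 10 11 12 3 13 9
j=7: v[7]=12 > 9 → no swap
j=8: v[8]=3 ≤ 9 → i=5, swap v[5],v[8] → 6 2 4 7 8 3 11 12 10 13 9
j=9: v[9]=13 > 9 → no swap
final swap v[6],v[10] → 6 2 4 7 8 3 9 12 10 13 11; return 6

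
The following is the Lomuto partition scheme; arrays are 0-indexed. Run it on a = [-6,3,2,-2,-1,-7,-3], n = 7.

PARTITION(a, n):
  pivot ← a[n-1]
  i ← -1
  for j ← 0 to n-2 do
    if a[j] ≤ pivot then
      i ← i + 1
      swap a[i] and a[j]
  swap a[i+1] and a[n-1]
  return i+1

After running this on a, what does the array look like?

[-6,-7,-3,-2,-1,3,2]

pivot=-3, i=-1
j=0: -6≤-3, i=0, swap(0,0) ⇒ [-6,3,2,-2,-1,-7,-3]
j=1: 3>-3, skip
j=2: 2>-3, skip
j=3: -2>-3, skip
j=4: -1>-3, skip
j=5: -7≤-3, i=1, swap(1,5) ⇒ [-6,-7,2,-2,-1,3,-3]
swap(2,6) ⇒ [-6,-7,-3,-2,-1,3,2]; return 2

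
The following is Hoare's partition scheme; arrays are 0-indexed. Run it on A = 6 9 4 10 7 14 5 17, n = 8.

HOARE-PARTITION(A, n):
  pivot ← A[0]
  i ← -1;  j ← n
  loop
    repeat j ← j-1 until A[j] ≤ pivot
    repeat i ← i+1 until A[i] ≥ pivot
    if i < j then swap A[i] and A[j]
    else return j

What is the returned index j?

pivot=6
j stops at 6 (5), i stops at 0 (6); swap ⇒ 5 9 4 10 7 14 6 17
j stops at 2 (4), i stops at 1 (9); swap ⇒ 5 4 9 10 7 14 6 17
j stops at 1, i stops at 2; i≥j ⇒ return 1. A=5 4 9 10 7 14 6 17

1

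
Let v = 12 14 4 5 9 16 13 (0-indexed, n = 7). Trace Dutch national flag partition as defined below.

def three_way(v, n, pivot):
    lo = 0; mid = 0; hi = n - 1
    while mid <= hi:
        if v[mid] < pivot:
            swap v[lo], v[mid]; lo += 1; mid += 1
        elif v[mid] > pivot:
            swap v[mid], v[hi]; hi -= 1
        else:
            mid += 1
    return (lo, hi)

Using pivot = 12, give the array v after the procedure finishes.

pivot = 12; lo=0, mid=0, hi=6
v[mid]=12=12: mid=1
v[mid]=14>12: swap v[1],v[6]; hi=5 → 12 13 4 5 9 16 14
v[mid]=13>12: swap v[1],v[5]; hi=4 → 12 16 4 5 9 13 14
v[mid]=16>12: swap v[1],v[4]; hi=3 → 12 9 4 5 16 13 14
v[mid]=9<12: swap v[0],v[1]; lo=1,mid=2 → 9 12 4 5 16 13 14
v[mid]=4<12: swap v[1],v[2]; lo=2,mid=3 → 9 4 12 5 16 13 14
v[mid]=5<12: swap v[2],v[3]; lo=3,mid=4 → 9 4 5 12 16 13 14
end: lo=3, hi=3; v = 9 4 5 12 16 13 14

9 4 5 12 16 13 14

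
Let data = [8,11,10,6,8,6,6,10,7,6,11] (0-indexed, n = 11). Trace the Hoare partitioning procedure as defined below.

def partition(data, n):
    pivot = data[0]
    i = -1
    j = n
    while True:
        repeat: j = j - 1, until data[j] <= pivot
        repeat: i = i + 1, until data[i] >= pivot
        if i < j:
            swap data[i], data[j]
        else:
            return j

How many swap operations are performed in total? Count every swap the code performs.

4

pivot = data[0] = 8; i = -1, j = 11
j→9 (data[9]=6≤8), i→0 (data[0]=8≥8); i<j, swap → [6,11,10,6,8,6,6,10,7,8,11]
j→8 (data[8]=7≤8), i→1 (data[1]=11≥8); i<j, swap → [6,7,10,6,8,6,6,10,11,8,11]
j→6 (data[6]=6≤8), i→2 (data[2]=10≥8); i<j, swap → [6,7,6,6,8,6,10,10,11,8,11]
j→5 (data[5]=6≤8), i→4 (data[4]=8≥8); i<j, swap → [6,7,6,6,6,8,10,10,11,8,11]
j→4, i→5; i≥j, return j=4. data = [6,7,6,6,6,8,10,10,11,8,11]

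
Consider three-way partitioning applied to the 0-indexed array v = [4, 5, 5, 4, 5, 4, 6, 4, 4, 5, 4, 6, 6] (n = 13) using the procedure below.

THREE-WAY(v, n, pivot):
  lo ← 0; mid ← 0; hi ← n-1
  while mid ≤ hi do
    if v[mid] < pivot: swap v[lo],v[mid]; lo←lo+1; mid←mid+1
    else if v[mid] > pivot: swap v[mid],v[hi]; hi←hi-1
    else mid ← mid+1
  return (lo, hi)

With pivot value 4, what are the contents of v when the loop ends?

[4, 4, 4, 4, 4, 4, 6, 5, 5, 5, 6, 6, 5]

lo=0 mid=0 hi=12
4=4: mid=1
5>4: swap(1,12), hi=11 ⇒ [4, 6, 5, 4, 5, 4, 6, 4, 4, 5, 4, 6, 5]
6>4: swap(1,11), hi=10 ⇒ [4, 6, 5, 4, 5, 4, 6, 4, 4, 5, 4, 6, 5]
6>4: swap(1,10), hi=9 ⇒ [4, 4, 5, 4, 5, 4, 6, 4, 4, 5, 6, 6, 5]
4=4: mid=2
5>4: swap(2,9), hi=8 ⇒ [4, 4, 5, 4, 5, 4, 6, 4, 4, 5, 6, 6, 5]
5>4: swap(2,8), hi=7 ⇒ [4, 4, 4, 4, 5, 4, 6, 4, 5, 5, 6, 6, 5]
4=4: mid=3
4=4: mid=4
5>4: swap(4,7), hi=6 ⇒ [4, 4, 4, 4, 4, 4, 6, 5, 5, 5, 6, 6, 5]
4=4: mid=5
4=4: mid=6
6>4: swap(6,6), hi=5 ⇒ [4, 4, 4, 4, 4, 4, 6, 5, 5, 5, 6, 6, 5]
done. lo=0 hi=5; v=[4, 4, 4, 4, 4, 4, 6, 5, 5, 5, 6, 6, 5]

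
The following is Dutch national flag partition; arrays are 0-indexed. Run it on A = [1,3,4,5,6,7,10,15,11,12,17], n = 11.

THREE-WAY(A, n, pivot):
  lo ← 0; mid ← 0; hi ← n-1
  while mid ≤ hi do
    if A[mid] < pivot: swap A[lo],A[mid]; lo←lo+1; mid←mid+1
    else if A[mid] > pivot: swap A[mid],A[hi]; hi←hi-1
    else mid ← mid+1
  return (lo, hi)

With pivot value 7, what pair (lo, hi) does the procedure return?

(5, 5)

pivot = 7; lo=0, mid=0, hi=10
A[mid]=1<7: swap A[0],A[0]; lo=1,mid=1 → [1,3,4,5,6,7,10,15,11,12,17]
A[mid]=3<7: swap A[1],A[1]; lo=2,mid=2 → [1,3,4,5,6,7,10,15,11,12,17]
A[mid]=4<7: swap A[2],A[2]; lo=3,mid=3 → [1,3,4,5,6,7,10,15,11,12,17]
A[mid]=5<7: swap A[3],A[3]; lo=4,mid=4 → [1,3,4,5,6,7,10,15,11,12,17]
A[mid]=6<7: swap A[4],A[4]; lo=5,mid=5 → [1,3,4,5,6,7,10,15,11,12,17]
A[mid]=7=7: mid=6
A[mid]=10>7: swap A[6],A[10]; hi=9 → [1,3,4,5,6,7,17,15,11,12,10]
A[mid]=17>7: swap A[6],A[9]; hi=8 → [1,3,4,5,6,7,12,15,11,17,10]
A[mid]=12>7: swap A[6],A[8]; hi=7 → [1,3,4,5,6,7,11,15,12,17,10]
A[mid]=11>7: swap A[6],A[7]; hi=6 → [1,3,4,5,6,7,15,11,12,17,10]
A[mid]=15>7: swap A[6],A[6]; hi=5 → [1,3,4,5,6,7,15,11,12,17,10]
end: lo=5, hi=5; A = [1,3,4,5,6,7,15,11,12,17,10]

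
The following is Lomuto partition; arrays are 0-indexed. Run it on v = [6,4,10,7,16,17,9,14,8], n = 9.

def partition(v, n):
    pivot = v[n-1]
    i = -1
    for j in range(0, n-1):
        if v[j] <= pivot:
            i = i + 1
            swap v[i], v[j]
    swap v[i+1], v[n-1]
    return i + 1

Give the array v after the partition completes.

pivot=8, i=-1
j=0: 6≤8, i=0, swap(0,0) ⇒ [6,4,10,7,16,17,9,14,8]
j=1: 4≤8, i=1, swap(1,1) ⇒ [6,4,10,7,16,17,9,14,8]
j=2: 10>8, skip
j=3: 7≤8, i=2, swap(2,3) ⇒ [6,4,7,10,16,17,9,14,8]
j=4: 16>8, skip
j=5: 17>8, skip
j=6: 9>8, skip
j=7: 14>8, skip
swap(3,8) ⇒ [6,4,7,8,16,17,9,14,10]; return 3

[6,4,7,8,16,17,9,14,10]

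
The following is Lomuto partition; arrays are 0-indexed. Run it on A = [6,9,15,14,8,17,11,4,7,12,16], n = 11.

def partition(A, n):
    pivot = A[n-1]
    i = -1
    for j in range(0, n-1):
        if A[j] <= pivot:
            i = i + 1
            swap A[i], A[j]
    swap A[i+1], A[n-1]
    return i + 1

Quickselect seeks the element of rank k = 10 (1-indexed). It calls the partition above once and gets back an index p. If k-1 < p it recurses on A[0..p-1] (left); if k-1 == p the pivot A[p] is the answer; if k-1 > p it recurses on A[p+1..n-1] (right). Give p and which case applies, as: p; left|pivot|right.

9; pivot

pivot=16, i=-1
j=0: 6≤16, i=0, swap(0,0) ⇒ [6,9,15,14,8,17,11,4,7,12,16]
j=1: 9≤16, i=1, swap(1,1) ⇒ [6,9,15,14,8,17,11,4,7,12,16]
j=2: 15≤16, i=2, swap(2,2) ⇒ [6,9,15,14,8,17,11,4,7,12,16]
j=3: 14≤16, i=3, swap(3,3) ⇒ [6,9,15,14,8,17,11,4,7,12,16]
j=4: 8≤16, i=4, swap(4,4) ⇒ [6,9,15,14,8,17,11,4,7,12,16]
j=5: 17>16, skip
j=6: 11≤16, i=5, swap(5,6) ⇒ [6,9,15,14,8,11,17,4,7,12,16]
j=7: 4≤16, i=6, swap(6,7) ⇒ [6,9,15,14,8,11,4,17,7,12,16]
j=8: 7≤16, i=7, swap(7,8) ⇒ [6,9,15,14,8,11,4,7,17,12,16]
j=9: 12≤16, i=8, swap(8,9) ⇒ [6,9,15,14,8,11,4,7,12,17,16]
swap(9,10) ⇒ [6,9,15,14,8,11,4,7,12,16,17]; return 9
p = 9; k-1 = 9 == 9 ⇒ pivot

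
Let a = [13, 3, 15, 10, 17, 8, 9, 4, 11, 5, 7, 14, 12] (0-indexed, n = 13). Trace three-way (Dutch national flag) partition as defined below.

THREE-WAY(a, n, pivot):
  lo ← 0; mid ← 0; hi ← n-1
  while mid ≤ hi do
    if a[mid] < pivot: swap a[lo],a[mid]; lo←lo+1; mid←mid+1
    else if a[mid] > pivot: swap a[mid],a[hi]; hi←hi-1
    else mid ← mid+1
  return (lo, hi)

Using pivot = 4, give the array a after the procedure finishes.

[3, 4, 10, 17, 8, 9, 15, 11, 5, 7, 14, 12, 13]

lo=0 mid=0 hi=12
13>4: swap(0,12), hi=11 ⇒ [12, 3, 15, 10, 17, 8, 9, 4, 11, 5, 7, 14, 13]
12>4: swap(0,11), hi=10 ⇒ [14, 3, 15, 10, 17, 8, 9, 4, 11, 5, 7, 12, 13]
14>4: swap(0,10), hi=9 ⇒ [7, 3, 15, 10, 17, 8, 9, 4, 11, 5, 14, 12, 13]
7>4: swap(0,9), hi=8 ⇒ [5, 3, 15, 10, 17, 8, 9, 4, 11, 7, 14, 12, 13]
5>4: swap(0,8), hi=7 ⇒ [11, 3, 15, 10, 17, 8, 9, 4, 5, 7, 14, 12, 13]
11>4: swap(0,7), hi=6 ⇒ [4, 3, 15, 10, 17, 8, 9, 11, 5, 7, 14, 12, 13]
4=4: mid=1
3<4: swap(0,1), lo=1 mid=2 ⇒ [3, 4, 15, 10, 17, 8, 9, 11, 5, 7, 14, 12, 13]
15>4: swap(2,6), hi=5 ⇒ [3, 4, 9, 10, 17, 8, 15, 11, 5, 7, 14, 12, 13]
9>4: swap(2,5), hi=4 ⇒ [3, 4, 8, 10, 17, 9, 15, 11, 5, 7, 14, 12, 13]
8>4: swap(2,4), hi=3 ⇒ [3, 4, 17, 10, 8, 9, 15, 11, 5, 7, 14, 12, 13]
17>4: swap(2,3), hi=2 ⇒ [3, 4, 10, 17, 8, 9, 15, 11, 5, 7, 14, 12, 13]
10>4: swap(2,2), hi=1 ⇒ [3, 4, 10, 17, 8, 9, 15, 11, 5, 7, 14, 12, 13]
done. lo=1 hi=1; a=[3, 4, 10, 17, 8, 9, 15, 11, 5, 7, 14, 12, 13]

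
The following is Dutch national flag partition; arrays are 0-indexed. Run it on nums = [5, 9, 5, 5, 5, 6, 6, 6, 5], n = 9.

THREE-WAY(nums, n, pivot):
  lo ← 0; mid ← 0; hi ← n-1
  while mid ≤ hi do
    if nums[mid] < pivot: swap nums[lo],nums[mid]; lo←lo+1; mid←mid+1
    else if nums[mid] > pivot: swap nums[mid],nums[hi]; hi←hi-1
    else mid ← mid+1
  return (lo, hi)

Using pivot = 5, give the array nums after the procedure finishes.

[5, 5, 5, 5, 5, 6, 6, 6, 9]

pivot = 5; lo=0, mid=0, hi=8
nums[mid]=5=5: mid=1
nums[mid]=9>5: swap nums[1],nums[8]; hi=7 → [5, 5, 5, 5, 5, 6, 6, 6, 9]
nums[mid]=5=5: mid=2
nums[mid]=5=5: mid=3
nums[mid]=5=5: mid=4
nums[mid]=5=5: mid=5
nums[mid]=6>5: swap nums[5],nums[7]; hi=6 → [5, 5, 5, 5, 5, 6, 6, 6, 9]
nums[mid]=6>5: swap nums[5],nums[6]; hi=5 → [5, 5, 5, 5, 5, 6, 6, 6, 9]
nums[mid]=6>5: swap nums[5],nums[5]; hi=4 → [5, 5, 5, 5, 5, 6, 6, 6, 9]
end: lo=0, hi=4; nums = [5, 5, 5, 5, 5, 6, 6, 6, 9]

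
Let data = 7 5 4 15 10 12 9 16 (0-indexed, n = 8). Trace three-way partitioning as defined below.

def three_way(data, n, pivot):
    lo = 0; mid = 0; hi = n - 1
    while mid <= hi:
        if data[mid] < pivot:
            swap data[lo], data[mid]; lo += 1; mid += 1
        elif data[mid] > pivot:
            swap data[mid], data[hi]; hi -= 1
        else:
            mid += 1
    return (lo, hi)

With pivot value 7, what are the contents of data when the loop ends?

5 4 7 10 12 9 16 15

lo=0 mid=0 hi=7
7=7: mid=1
5<7: swap(0,1), lo=1 mid=2 ⇒ 5 7 4 15 10 12 9 16
4<7: swap(1,2), lo=2 mid=3 ⇒ 5 4 7 15 10 12 9 16
15>7: swap(3,7), hi=6 ⇒ 5 4 7 16 10 12 9 15
16>7: swap(3,6), hi=5 ⇒ 5 4 7 9 10 12 16 15
9>7: swap(3,5), hi=4 ⇒ 5 4 7 12 10 9 16 15
12>7: swap(3,4), hi=3 ⇒ 5 4 7 10 12 9 16 15
10>7: swap(3,3), hi=2 ⇒ 5 4 7 10 12 9 16 15
done. lo=2 hi=2; data=5 4 7 10 12 9 16 15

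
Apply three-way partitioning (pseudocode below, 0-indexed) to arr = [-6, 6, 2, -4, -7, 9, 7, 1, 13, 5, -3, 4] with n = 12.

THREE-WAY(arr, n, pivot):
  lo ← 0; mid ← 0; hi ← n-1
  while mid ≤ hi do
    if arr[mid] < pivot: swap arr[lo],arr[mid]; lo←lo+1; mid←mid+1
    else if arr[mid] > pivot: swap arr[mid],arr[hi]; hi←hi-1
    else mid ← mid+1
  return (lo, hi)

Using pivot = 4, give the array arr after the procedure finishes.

pivot = 4; lo=0, mid=0, hi=11
arr[mid]=-6<4: swap arr[0],arr[0]; lo=1,mid=1 → [-6, 6, 2, -4, -7, 9, 7, 1, 13, 5, -3, 4]
arr[mid]=6>4: swap arr[1],arr[11]; hi=10 → [-6, 4, 2, -4, -7, 9, 7, 1, 13, 5, -3, 6]
arr[mid]=4=4: mid=2
arr[mid]=2<4: swap arr[1],arr[2]; lo=2,mid=3 → [-6, 2, 4, -4, -7, 9, 7, 1, 13, 5, -3, 6]
arr[mid]=-4<4: swap arr[2],arr[3]; lo=3,mid=4 → [-6, 2, -4, 4, -7, 9, 7, 1, 13, 5, -3, 6]
arr[mid]=-7<4: swap arr[3],arr[4]; lo=4,mid=5 → [-6, 2, -4, -7, 4, 9, 7, 1, 13, 5, -3, 6]
arr[mid]=9>4: swap arr[5],arr[10]; hi=9 → [-6, 2, -4, -7, 4, -3, 7, 1, 13, 5, 9, 6]
arr[mid]=-3<4: swap arr[4],arr[5]; lo=5,mid=6 → [-6, 2, -4, -7, -3, 4, 7, 1, 13, 5, 9, 6]
arr[mid]=7>4: swap arr[6],arr[9]; hi=8 → [-6, 2, -4, -7, -3, 4, 5, 1, 13, 7, 9, 6]
arr[mid]=5>4: swap arr[6],arr[8]; hi=7 → [-6, 2, -4, -7, -3, 4, 13, 1, 5, 7, 9, 6]
arr[mid]=13>4: swap arr[6],arr[7]; hi=6 → [-6, 2, -4, -7, -3, 4, 1, 13, 5, 7, 9, 6]
arr[mid]=1<4: swap arr[5],arr[6]; lo=6,mid=7 → [-6, 2, -4, -7, -3, 1, 4, 13, 5, 7, 9, 6]
end: lo=6, hi=6; arr = [-6, 2, -4, -7, -3, 1, 4, 13, 5, 7, 9, 6]

[-6, 2, -4, -7, -3, 1, 4, 13, 5, 7, 9, 6]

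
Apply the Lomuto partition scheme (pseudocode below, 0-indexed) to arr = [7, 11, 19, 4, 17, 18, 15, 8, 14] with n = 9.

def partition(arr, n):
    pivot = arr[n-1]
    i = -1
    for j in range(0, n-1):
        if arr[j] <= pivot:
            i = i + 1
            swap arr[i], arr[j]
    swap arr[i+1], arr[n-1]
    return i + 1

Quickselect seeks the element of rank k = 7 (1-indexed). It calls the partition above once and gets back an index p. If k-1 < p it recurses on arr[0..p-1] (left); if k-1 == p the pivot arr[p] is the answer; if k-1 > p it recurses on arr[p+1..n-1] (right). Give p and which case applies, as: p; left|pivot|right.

4; right

pivot = arr[8] = 14; i = -1
j=0: arr[0]=7 ≤ 14 → i=0, swap arr[0],arr[0] (no change) → [7, 11, 19, 4, 17, 18, 15, 8, 14]
j=1: arr[1]=11 ≤ 14 → i=1, swap arr[1],arr[1] (no change) → [7, 11, 19, 4, 17, 18, 15, 8, 14]
j=2: arr[2]=19 > 14 → no swap
j=3: arr[3]=4 ≤ 14 → i=2, swap arr[2],arr[3] → [7, 11, 4, 19, 17, 18, 15, 8, 14]
j=4: arr[4]=17 > 14 → no swap
j=5: arr[5]=18 > 14 → no swap
j=6: arr[6]=15 > 14 → no swap
j=7: arr[7]=8 ≤ 14 → i=3, swap arr[3],arr[7] → [7, 11, 4, 8, 17, 18, 15, 19, 14]
final swap arr[4],arr[8] → [7, 11, 4, 8, 14, 18, 15, 19, 17]; return 4
p = 4; k-1 = 6 > 4 ⇒ right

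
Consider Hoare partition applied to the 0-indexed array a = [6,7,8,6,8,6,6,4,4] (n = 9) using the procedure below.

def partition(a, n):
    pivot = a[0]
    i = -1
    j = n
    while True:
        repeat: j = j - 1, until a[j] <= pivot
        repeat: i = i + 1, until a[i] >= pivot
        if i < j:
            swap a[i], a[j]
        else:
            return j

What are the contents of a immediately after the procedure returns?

pivot=6
j stops at 8 (4), i stops at 0 (6); swap ⇒ [4,7,8,6,8,6,6,4,6]
j stops at 7 (4), i stops at 1 (7); swap ⇒ [4,4,8,6,8,6,6,7,6]
j stops at 6 (6), i stops at 2 (8); swap ⇒ [4,4,6,6,8,6,8,7,6]
j stops at 5 (6), i stops at 3 (6); swap ⇒ [4,4,6,6,8,6,8,7,6]
j stops at 3, i stops at 4; i≥j ⇒ return 3. a=[4,4,6,6,8,6,8,7,6]

[4,4,6,6,8,6,8,7,6]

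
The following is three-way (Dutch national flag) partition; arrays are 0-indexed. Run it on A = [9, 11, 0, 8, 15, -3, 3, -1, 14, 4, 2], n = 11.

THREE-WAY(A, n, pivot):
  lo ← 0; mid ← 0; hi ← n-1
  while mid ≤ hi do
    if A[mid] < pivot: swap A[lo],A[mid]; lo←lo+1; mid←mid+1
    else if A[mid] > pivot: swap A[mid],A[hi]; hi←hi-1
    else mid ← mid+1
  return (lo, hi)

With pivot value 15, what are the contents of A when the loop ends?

lo=0 mid=0 hi=10
9<15: swap(0,0), lo=1 mid=1 ⇒ [9, 11, 0, 8, 15, -3, 3, -1, 14, 4, 2]
11<15: swap(1,1), lo=2 mid=2 ⇒ [9, 11, 0, 8, 15, -3, 3, -1, 14, 4, 2]
0<15: swap(2,2), lo=3 mid=3 ⇒ [9, 11, 0, 8, 15, -3, 3, -1, 14, 4, 2]
8<15: swap(3,3), lo=4 mid=4 ⇒ [9, 11, 0, 8, 15, -3, 3, -1, 14, 4, 2]
15=15: mid=5
-3<15: swap(4,5), lo=5 mid=6 ⇒ [9, 11, 0, 8, -3, 15, 3, -1, 14, 4, 2]
3<15: swap(5,6), lo=6 mid=7 ⇒ [9, 11, 0, 8, -3, 3, 15, -1, 14, 4, 2]
-1<15: swap(6,7), lo=7 mid=8 ⇒ [9, 11, 0, 8, -3, 3, -1, 15, 14, 4, 2]
14<15: swap(7,8), lo=8 mid=9 ⇒ [9, 11, 0, 8, -3, 3, -1, 14, 15, 4, 2]
4<15: swap(8,9), lo=9 mid=10 ⇒ [9, 11, 0, 8, -3, 3, -1, 14, 4, 15, 2]
2<15: swap(9,10), lo=10 mid=11 ⇒ [9, 11, 0, 8, -3, 3, -1, 14, 4, 2, 15]
done. lo=10 hi=10; A=[9, 11, 0, 8, -3, 3, -1, 14, 4, 2, 15]

[9, 11, 0, 8, -3, 3, -1, 14, 4, 2, 15]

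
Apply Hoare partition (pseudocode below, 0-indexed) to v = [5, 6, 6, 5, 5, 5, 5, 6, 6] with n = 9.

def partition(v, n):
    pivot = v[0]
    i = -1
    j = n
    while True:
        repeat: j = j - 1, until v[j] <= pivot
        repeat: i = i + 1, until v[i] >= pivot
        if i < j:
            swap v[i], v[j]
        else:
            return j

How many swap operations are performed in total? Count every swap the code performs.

3

pivot = v[0] = 5; i = -1, j = 9
j→6 (v[6]=5≤5), i→0 (v[0]=5≥5); i<j, swap → [5, 6, 6, 5, 5, 5, 5, 6, 6]
j→5 (v[5]=5≤5), i→1 (v[1]=6≥5); i<j, swap → [5, 5, 6, 5, 5, 6, 5, 6, 6]
j→4 (v[4]=5≤5), i→2 (v[2]=6≥5); i<j, swap → [5, 5, 5, 5, 6, 6, 5, 6, 6]
j→3, i→3; i≥j, return j=3. v = [5, 5, 5, 5, 6, 6, 5, 6, 6]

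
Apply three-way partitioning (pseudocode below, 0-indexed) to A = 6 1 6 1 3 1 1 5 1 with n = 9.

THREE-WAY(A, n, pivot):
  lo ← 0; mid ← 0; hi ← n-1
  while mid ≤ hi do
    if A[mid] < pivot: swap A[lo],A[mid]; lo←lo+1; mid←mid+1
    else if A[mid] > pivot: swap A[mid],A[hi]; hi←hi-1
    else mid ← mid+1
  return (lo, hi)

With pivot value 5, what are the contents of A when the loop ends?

1 1 1 3 1 1 5 6 6

pivot = 5; lo=0, mid=0, hi=8
A[mid]=6>5: swap A[0],A[8]; hi=7 → 1 1 6 1 3 1 1 5 6
A[mid]=1<5: swap A[0],A[0]; lo=1,mid=1 → 1 1 6 1 3 1 1 5 6
A[mid]=1<5: swap A[1],A[1]; lo=2,mid=2 → 1 1 6 1 3 1 1 5 6
A[mid]=6>5: swap A[2],A[7]; hi=6 → 1 1 5 1 3 1 1 6 6
A[mid]=5=5: mid=3
A[mid]=1<5: swap A[2],A[3]; lo=3,mid=4 → 1 1 1 5 3 1 1 6 6
A[mid]=3<5: swap A[3],A[4]; lo=4,mid=5 → 1 1 1 3 5 1 1 6 6
A[mid]=1<5: swap A[4],A[5]; lo=5,mid=6 → 1 1 1 3 1 5 1 6 6
A[mid]=1<5: swap A[5],A[6]; lo=6,mid=7 → 1 1 1 3 1 1 5 6 6
end: lo=6, hi=6; A = 1 1 1 3 1 1 5 6 6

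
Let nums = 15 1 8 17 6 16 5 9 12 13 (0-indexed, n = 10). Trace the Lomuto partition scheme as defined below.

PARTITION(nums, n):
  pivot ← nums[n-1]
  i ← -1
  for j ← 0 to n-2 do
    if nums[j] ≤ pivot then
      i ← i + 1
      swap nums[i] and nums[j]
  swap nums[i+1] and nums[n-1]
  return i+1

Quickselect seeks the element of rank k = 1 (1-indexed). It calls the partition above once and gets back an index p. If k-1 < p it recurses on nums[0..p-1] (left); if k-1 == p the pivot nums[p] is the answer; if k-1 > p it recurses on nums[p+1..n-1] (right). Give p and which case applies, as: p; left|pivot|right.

pivot = nums[9] = 13; i = -1
j=0: nums[0]=15 > 13 → no swap
j=1: nums[1]=1 ≤ 13 → i=0, swap nums[0],nums[1] → 1 15 8 17 6 16 5 9 12 13
j=2: nums[2]=8 ≤ 13 → i=1, swap nums[1],nums[2] → 1 8 15 17 6 16 5 9 12 13
j=3: nums[3]=17 > 13 → no swap
j=4: nums[4]=6 ≤ 13 → i=2, swap nums[2],nums[4] → 1 8 6 17 15 16 5 9 12 13
j=5: nums[5]=16 > 13 → no swap
j=6: nums[6]=5 ≤ 13 → i=3, swap nums[3],nums[6] → 1 8 6 5 15 16 17 9 12 13
j=7: nums[7]=9 ≤ 13 → i=4, swap nums[4],nums[7] → 1 8 6 5 9 16 17 15 12 13
j=8: nums[8]=12 ≤ 13 → i=5, swap nums[5],nums[8] → 1 8 6 5 9 12 17 15 16 13
final swap nums[6],nums[9] → 1 8 6 5 9 12 13 15 16 17; return 6
p = 6; k-1 = 0 < 6 ⇒ left

6; left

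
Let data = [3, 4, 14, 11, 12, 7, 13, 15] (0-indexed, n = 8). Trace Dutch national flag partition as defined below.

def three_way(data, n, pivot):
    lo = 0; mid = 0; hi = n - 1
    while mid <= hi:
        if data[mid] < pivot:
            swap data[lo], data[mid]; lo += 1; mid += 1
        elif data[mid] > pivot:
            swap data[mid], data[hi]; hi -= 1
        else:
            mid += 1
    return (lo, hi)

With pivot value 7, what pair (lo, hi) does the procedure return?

lo=0 mid=0 hi=7
3<7: swap(0,0), lo=1 mid=1 ⇒ [3, 4, 14, 11, 12, 7, 13, 15]
4<7: swap(1,1), lo=2 mid=2 ⇒ [3, 4, 14, 11, 12, 7, 13, 15]
14>7: swap(2,7), hi=6 ⇒ [3, 4, 15, 11, 12, 7, 13, 14]
15>7: swap(2,6), hi=5 ⇒ [3, 4, 13, 11, 12, 7, 15, 14]
13>7: swap(2,5), hi=4 ⇒ [3, 4, 7, 11, 12, 13, 15, 14]
7=7: mid=3
11>7: swap(3,4), hi=3 ⇒ [3, 4, 7, 12, 11, 13, 15, 14]
12>7: swap(3,3), hi=2 ⇒ [3, 4, 7, 12, 11, 13, 15, 14]
done. lo=2 hi=2; data=[3, 4, 7, 12, 11, 13, 15, 14]

(2, 2)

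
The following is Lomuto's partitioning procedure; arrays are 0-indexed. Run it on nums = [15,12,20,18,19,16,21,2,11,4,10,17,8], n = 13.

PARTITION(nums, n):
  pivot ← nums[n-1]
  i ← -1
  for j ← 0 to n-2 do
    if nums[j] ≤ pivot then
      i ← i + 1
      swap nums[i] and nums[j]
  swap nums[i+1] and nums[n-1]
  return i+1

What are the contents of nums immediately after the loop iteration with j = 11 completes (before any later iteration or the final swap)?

pivot = nums[12] = 8; i = -1
j=0: nums[0]=15 > 8 → no swap
j=1: nums[1]=12 > 8 → no swap
j=2: nums[2]=20 > 8 → no swap
j=3: nums[3]=18 > 8 → no swap
j=4: nums[4]=19 > 8 → no swap
j=5: nums[5]=16 > 8 → no swap
j=6: nums[6]=21 > 8 → no swap
j=7: nums[7]=2 ≤ 8 → i=0, swap nums[0],nums[7] → [2,12,20,18,19,16,21,15,11,4,10,17,8]
j=8: nums[8]=11 > 8 → no swap
j=9: nums[9]=4 ≤ 8 → i=1, swap nums[1],nums[9] → [2,4,20,18,19,16,21,15,11,12,10,17,8]
j=10: nums[10]=10 > 8 → no swap
j=11: nums[11]=17 > 8 → no swap
(after j=11) nums = [2,4,20,18,19,16,21,15,11,12,10,17,8]

[2,4,20,18,19,16,21,15,11,12,10,17,8]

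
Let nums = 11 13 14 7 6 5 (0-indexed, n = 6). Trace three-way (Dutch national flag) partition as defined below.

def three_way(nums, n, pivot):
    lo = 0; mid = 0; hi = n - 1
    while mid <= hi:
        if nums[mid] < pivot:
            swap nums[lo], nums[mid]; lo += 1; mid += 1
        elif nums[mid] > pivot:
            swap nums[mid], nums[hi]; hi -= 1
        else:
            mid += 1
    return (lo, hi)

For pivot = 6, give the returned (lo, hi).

lo=0 mid=0 hi=5
11>6: swap(0,5), hi=4 ⇒ 5 13 14 7 6 11
5<6: swap(0,0), lo=1 mid=1 ⇒ 5 13 14 7 6 11
13>6: swap(1,4), hi=3 ⇒ 5 6 14 7 13 11
6=6: mid=2
14>6: swap(2,3), hi=2 ⇒ 5 6 7 14 13 11
7>6: swap(2,2), hi=1 ⇒ 5 6 7 14 13 11
done. lo=1 hi=1; nums=5 6 7 14 13 11

(1, 1)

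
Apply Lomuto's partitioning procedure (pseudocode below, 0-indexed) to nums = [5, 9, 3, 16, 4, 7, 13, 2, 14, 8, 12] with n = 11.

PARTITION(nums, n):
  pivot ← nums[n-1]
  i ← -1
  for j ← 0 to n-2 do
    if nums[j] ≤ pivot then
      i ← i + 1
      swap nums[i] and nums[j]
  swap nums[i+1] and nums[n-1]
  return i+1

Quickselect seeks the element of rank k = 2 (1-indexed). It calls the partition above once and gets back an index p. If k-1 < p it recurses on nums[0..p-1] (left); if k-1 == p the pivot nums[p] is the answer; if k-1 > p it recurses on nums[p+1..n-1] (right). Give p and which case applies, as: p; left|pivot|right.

7; left

pivot=12, i=-1
j=0: 5≤12, i=0, swap(0,0) ⇒ [5, 9, 3, 16, 4, 7, 13, 2, 14, 8, 12]
j=1: 9≤12, i=1, swap(1,1) ⇒ [5, 9, 3, 16, 4, 7, 13, 2, 14, 8, 12]
j=2: 3≤12, i=2, swap(2,2) ⇒ [5, 9, 3, 16, 4, 7, 13, 2, 14, 8, 12]
j=3: 16>12, skip
j=4: 4≤12, i=3, swap(3,4) ⇒ [5, 9, 3, 4, 16, 7, 13, 2, 14, 8, 12]
j=5: 7≤12, i=4, swap(4,5) ⇒ [5, 9, 3, 4, 7, 16, 13, 2, 14, 8, 12]
j=6: 13>12, skip
j=7: 2≤12, i=5, swap(5,7) ⇒ [5, 9, 3, 4, 7, 2, 13, 16, 14, 8, 12]
j=8: 14>12, skip
j=9: 8≤12, i=6, swap(6,9) ⇒ [5, 9, 3, 4, 7, 2, 8, 16, 14, 13, 12]
swap(7,10) ⇒ [5, 9, 3, 4, 7, 2, 8, 12, 14, 13, 16]; return 7
p = 7; k-1 = 1 < 7 ⇒ left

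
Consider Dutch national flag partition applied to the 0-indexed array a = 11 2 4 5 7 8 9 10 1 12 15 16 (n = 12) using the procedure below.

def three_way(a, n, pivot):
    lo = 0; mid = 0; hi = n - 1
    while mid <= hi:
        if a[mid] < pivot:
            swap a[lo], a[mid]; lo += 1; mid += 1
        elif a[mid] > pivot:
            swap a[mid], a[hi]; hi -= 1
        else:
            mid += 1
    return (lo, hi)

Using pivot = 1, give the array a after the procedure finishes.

1 4 5 7 8 9 10 2 12 15 16 11

lo=0 mid=0 hi=11
11>1: swap(0,11), hi=10 ⇒ 16 2 4 5 7 8 9 10 1 12 15 11
16>1: swap(0,10), hi=9 ⇒ 15 2 4 5 7 8 9 10 1 12 16 11
15>1: swap(0,9), hi=8 ⇒ 12 2 4 5 7 8 9 10 1 15 16 11
12>1: swap(0,8), hi=7 ⇒ 1 2 4 5 7 8 9 10 12 15 16 11
1=1: mid=1
2>1: swap(1,7), hi=6 ⇒ 1 10 4 5 7 8 9 2 12 15 16 11
10>1: swap(1,6), hi=5 ⇒ 1 9 4 5 7 8 10 2 12 15 16 11
9>1: swap(1,5), hi=4 ⇒ 1 8 4 5 7 9 10 2 12 15 16 11
8>1: swap(1,4), hi=3 ⇒ 1 7 4 5 8 9 10 2 12 15 16 11
7>1: swap(1,3), hi=2 ⇒ 1 5 4 7 8 9 10 2 12 15 16 11
5>1: swap(1,2), hi=1 ⇒ 1 4 5 7 8 9 10 2 12 15 16 11
4>1: swap(1,1), hi=0 ⇒ 1 4 5 7 8 9 10 2 12 15 16 11
done. lo=0 hi=0; a=1 4 5 7 8 9 10 2 12 15 16 11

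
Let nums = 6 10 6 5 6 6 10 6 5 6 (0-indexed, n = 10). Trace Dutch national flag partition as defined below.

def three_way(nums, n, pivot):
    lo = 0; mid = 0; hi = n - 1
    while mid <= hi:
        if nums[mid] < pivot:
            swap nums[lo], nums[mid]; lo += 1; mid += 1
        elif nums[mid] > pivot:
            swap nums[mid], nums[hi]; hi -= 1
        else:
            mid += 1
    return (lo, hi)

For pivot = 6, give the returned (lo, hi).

pivot = 6; lo=0, mid=0, hi=9
nums[mid]=6=6: mid=1
nums[mid]=10>6: swap nums[1],nums[9]; hi=8 → 6 6 6 5 6 6 10 6 5 10
nums[mid]=6=6: mid=2
nums[mid]=6=6: mid=3
nums[mid]=5<6: swap nums[0],nums[3]; lo=1,mid=4 → 5 6 6 6 6 6 10 6 5 10
nums[mid]=6=6: mid=5
nums[mid]=6=6: mid=6
nums[mid]=10>6: swap nums[6],nums[8]; hi=7 → 5 6 6 6 6 6 5 6 10 10
nums[mid]=5<6: swap nums[1],nums[6]; lo=2,mid=7 → 5 5 6 6 6 6 6 6 10 10
nums[mid]=6=6: mid=8
end: lo=2, hi=7; nums = 5 5 6 6 6 6 6 6 10 10

(2, 7)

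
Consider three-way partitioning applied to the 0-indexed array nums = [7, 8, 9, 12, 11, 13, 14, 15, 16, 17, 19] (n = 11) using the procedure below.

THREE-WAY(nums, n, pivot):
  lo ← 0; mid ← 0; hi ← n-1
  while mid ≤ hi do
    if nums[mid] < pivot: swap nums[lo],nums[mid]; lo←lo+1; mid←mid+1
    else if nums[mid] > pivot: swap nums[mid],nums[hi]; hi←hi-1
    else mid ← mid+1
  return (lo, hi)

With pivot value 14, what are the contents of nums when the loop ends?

[7, 8, 9, 12, 11, 13, 14, 16, 17, 19, 15]

lo=0 mid=0 hi=10
7<14: swap(0,0), lo=1 mid=1 ⇒ [7, 8, 9, 12, 11, 13, 14, 15, 16, 17, 19]
8<14: swap(1,1), lo=2 mid=2 ⇒ [7, 8, 9, 12, 11, 13, 14, 15, 16, 17, 19]
9<14: swap(2,2), lo=3 mid=3 ⇒ [7, 8, 9, 12, 11, 13, 14, 15, 16, 17, 19]
12<14: swap(3,3), lo=4 mid=4 ⇒ [7, 8, 9, 12, 11, 13, 14, 15, 16, 17, 19]
11<14: swap(4,4), lo=5 mid=5 ⇒ [7, 8, 9, 12, 11, 13, 14, 15, 16, 17, 19]
13<14: swap(5,5), lo=6 mid=6 ⇒ [7, 8, 9, 12, 11, 13, 14, 15, 16, 17, 19]
14=14: mid=7
15>14: swap(7,10), hi=9 ⇒ [7, 8, 9, 12, 11, 13, 14, 19, 16, 17, 15]
19>14: swap(7,9), hi=8 ⇒ [7, 8, 9, 12, 11, 13, 14, 17, 16, 19, 15]
17>14: swap(7,8), hi=7 ⇒ [7, 8, 9, 12, 11, 13, 14, 16, 17, 19, 15]
16>14: swap(7,7), hi=6 ⇒ [7, 8, 9, 12, 11, 13, 14, 16, 17, 19, 15]
done. lo=6 hi=6; nums=[7, 8, 9, 12, 11, 13, 14, 16, 17, 19, 15]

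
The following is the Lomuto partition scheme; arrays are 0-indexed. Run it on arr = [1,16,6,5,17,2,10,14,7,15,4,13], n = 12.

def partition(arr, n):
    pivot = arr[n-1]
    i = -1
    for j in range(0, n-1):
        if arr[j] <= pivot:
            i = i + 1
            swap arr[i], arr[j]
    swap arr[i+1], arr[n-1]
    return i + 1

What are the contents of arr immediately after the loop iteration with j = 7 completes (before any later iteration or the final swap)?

pivot=13, i=-1
j=0: 1≤13, i=0, swap(0,0) ⇒ [1,16,6,5,17,2,10,14,7,15,4,13]
j=1: 16>13, skip
j=2: 6≤13, i=1, swap(1,2) ⇒ [1,6,16,5,17,2,10,14,7,15,4,13]
j=3: 5≤13, i=2, swap(2,3) ⇒ [1,6,5,16,17,2,10,14,7,15,4,13]
j=4: 17>13, skip
j=5: 2≤13, i=3, swap(3,5) ⇒ [1,6,5,2,17,16,10,14,7,15,4,13]
j=6: 10≤13, i=4, swap(4,6) ⇒ [1,6,5,2,10,16,17,14,7,15,4,13]
j=7: 14>13, skip
(after j=7) arr = [1,6,5,2,10,16,17,14,7,15,4,13]

[1,6,5,2,10,16,17,14,7,15,4,13]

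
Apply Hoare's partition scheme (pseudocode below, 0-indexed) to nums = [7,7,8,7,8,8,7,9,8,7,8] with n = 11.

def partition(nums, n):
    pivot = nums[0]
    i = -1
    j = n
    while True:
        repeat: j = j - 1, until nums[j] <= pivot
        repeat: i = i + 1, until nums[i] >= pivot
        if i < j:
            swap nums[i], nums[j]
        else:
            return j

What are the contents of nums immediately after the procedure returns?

[7,7,7,8,8,8,7,9,8,7,8]

pivot = nums[0] = 7; i = -1, j = 11
j→9 (nums[9]=7≤7), i→0 (nums[0]=7≥7); i<j, swap → [7,7,8,7,8,8,7,9,8,7,8]
j→6 (nums[6]=7≤7), i→1 (nums[1]=7≥7); i<j, swap → [7,7,8,7,8,8,7,9,8,7,8]
j→3 (nums[3]=7≤7), i→2 (nums[2]=8≥7); i<j, swap → [7,7,7,8,8,8,7,9,8,7,8]
j→2, i→3; i≥j, return j=2. nums = [7,7,7,8,8,8,7,9,8,7,8]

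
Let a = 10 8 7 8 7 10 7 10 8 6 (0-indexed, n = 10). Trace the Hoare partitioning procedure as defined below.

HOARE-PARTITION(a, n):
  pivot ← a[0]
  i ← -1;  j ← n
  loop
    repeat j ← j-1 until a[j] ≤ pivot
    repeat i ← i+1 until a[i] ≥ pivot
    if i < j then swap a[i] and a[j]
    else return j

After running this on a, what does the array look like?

6 8 7 8 7 8 7 10 10 10

pivot=10
j stops at 9 (6), i stops at 0 (10); swap ⇒ 6 8 7 8 7 10 7 10 8 10
j stops at 8 (8), i stops at 5 (10); swap ⇒ 6 8 7 8 7 8 7 10 10 10
j stops at 7, i stops at 7; i≥j ⇒ return 7. a=6 8 7 8 7 8 7 10 10 10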